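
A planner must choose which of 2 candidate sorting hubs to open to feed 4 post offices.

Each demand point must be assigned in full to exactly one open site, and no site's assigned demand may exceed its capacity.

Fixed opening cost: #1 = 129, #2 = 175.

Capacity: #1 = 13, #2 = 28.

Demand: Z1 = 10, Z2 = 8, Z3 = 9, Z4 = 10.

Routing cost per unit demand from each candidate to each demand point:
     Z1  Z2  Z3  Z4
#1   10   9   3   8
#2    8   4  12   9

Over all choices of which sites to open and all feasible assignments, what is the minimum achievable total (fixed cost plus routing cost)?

533

Open {#1, #2}; cheapest assignment that respects the capacities:
  #1 (cap 13, load 9): Z3 — cost 9×3 = 27
  #2 (cap 28, load 28): Z1, Z2, Z4 — cost 10×8 + 8×4 + 10×9 = 202
  Shipping 229, fixed 304 → total 533.
  Any other capacity-feasible assignment to {#1, #2} ships for at least 229.
Total demand is 37 and no other set of sites has combined capacity ≥ 37, so {#1, #2} is the only feasible choice of open sites. Minimum: 533.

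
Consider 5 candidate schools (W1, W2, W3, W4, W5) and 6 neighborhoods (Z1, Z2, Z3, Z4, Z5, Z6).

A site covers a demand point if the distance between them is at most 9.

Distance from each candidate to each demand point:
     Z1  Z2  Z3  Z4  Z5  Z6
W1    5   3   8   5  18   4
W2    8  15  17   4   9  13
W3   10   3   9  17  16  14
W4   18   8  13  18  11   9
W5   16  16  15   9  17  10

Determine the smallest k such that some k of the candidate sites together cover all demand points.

Coverage sets (demand points within 9 of each site):
  W1: {Z1, Z2, Z3, Z4, Z6}
  W2: {Z1, Z4, Z5}
  W3: {Z2, Z3}
  W4: {Z2, Z6}
  W5: {Z4}
No single site covers all 6 demand points.
But {W1, W2} covers everything, so the minimum is 2.

2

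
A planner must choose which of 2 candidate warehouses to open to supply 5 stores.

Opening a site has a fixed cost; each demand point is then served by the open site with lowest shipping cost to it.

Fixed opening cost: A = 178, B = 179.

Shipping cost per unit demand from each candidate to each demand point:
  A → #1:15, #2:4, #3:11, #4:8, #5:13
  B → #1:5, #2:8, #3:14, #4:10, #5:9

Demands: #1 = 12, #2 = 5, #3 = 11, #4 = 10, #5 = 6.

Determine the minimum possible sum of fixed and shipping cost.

Open {B}: assign each demand point to its cheapest open site.
  #1→B 12×5=60, #2→B 5×8=40, #3→B 11×14=154, #4→B 10×10=100, #5→B 6×9=54
  shipping cost 408, fixed 179 → total 587.
Compare {A}: shipping cost 479 + fixed 178 = 657.
Compare {A, B}: shipping cost 335 + fixed 357 = 692.

587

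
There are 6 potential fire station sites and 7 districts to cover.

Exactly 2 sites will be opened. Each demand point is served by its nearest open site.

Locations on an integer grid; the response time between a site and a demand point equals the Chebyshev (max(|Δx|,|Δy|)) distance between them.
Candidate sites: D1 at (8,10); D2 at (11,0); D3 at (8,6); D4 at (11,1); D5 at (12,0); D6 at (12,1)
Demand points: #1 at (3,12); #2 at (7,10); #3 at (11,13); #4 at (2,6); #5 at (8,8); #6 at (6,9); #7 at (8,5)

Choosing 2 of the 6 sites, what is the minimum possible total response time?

Open {D1, D3}.
  #1→D1 5, #2→D1 1, #3→D1 3, #4→D1 6, #5→D1 2, #6→D1 2, #7→D3 1  ⇒ total 20.
Compare {D1, D4}: total 23.
Compare {D1, D6}: total 23.
No size-2 selection does better; minimum is 20.

20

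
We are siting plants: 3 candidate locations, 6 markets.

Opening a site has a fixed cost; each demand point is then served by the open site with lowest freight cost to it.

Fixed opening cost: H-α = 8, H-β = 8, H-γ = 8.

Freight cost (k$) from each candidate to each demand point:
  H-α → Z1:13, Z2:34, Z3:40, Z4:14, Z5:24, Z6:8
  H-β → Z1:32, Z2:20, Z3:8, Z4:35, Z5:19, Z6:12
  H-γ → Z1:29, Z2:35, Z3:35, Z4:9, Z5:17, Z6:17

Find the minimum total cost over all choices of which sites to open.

98

Open {H-α, H-β}: assign each demand point to its cheapest open site.
  Z1→H-α 13, Z2→H-β 20, Z3→H-β 8, Z4→H-α 14, Z5→H-β 19, Z6→H-α 8
  freight cost 82, fixed 16 → total 98.
Compare {H-α, H-β, H-γ}: freight cost 75 + fixed 24 = 99.
Compare {H-β, H-γ}: freight cost 95 + fixed 16 = 111.
Compare {H-α, H-γ}: freight cost 116 + fixed 16 = 132.
All other subsets cost ≥ 99. Minimum total cost: 98.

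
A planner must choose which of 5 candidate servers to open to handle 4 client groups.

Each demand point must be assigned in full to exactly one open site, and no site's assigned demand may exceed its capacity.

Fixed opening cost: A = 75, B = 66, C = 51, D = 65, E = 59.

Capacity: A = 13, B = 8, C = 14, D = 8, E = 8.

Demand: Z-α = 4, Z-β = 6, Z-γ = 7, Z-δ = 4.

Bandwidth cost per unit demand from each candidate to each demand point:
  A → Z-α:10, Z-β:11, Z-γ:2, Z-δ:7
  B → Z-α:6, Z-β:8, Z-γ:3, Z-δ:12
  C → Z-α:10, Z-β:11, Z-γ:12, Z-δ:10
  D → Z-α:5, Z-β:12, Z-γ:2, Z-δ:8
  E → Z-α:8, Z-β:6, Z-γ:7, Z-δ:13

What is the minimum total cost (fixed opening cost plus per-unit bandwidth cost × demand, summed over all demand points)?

Open {A, D}; cheapest assignment that respects the capacities:
  A (cap 13, load 13): Z-β, Z-γ — cost 6×11 + 7×2 = 80
  D (cap 8, load 8): Z-α, Z-δ — cost 4×5 + 4×8 = 52
  Shipping 132, fixed 140 → total 272.
  Any other capacity-feasible assignment to {A, D} ships for at least 132.
Compare {A, C}: its best feasible assignment gives total 274.
Compare {C, D}: its best feasible assignment gives total 276.
Every other set of open sites that can feasibly serve all demand totals ≥ 274 even under its best assignment. Minimum: 272.

272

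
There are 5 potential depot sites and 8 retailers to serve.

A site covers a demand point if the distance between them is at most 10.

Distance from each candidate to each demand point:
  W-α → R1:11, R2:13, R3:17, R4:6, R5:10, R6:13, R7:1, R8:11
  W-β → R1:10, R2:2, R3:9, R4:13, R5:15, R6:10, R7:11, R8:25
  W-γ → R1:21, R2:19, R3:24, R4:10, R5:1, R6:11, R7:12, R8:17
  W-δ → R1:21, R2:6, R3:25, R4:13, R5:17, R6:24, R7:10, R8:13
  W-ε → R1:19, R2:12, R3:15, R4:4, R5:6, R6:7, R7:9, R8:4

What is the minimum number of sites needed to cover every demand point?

2

Coverage sets (demand points within 10 of each site):
  W-α: {R4, R5, R7}
  W-β: {R1, R2, R3, R6}
  W-γ: {R4, R5}
  W-δ: {R2, R7}
  W-ε: {R4, R5, R6, R7, R8}
No single site covers all 8 demand points.
But {W-β, W-ε} covers everything, so the minimum is 2.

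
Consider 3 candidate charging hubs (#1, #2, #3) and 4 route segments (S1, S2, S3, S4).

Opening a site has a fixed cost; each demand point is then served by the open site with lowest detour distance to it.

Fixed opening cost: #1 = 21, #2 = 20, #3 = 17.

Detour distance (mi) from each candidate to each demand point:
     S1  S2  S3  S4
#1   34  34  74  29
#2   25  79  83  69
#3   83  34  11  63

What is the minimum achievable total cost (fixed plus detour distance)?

146

Open {#1, #3}: assign each demand point to its cheapest open site.
  S1→#1 34, S2→#1 34, S3→#3 11, S4→#1 29
  detour distance 108, fixed 38 → total 146.
Compare {#1, #2, #3}: detour distance 99 + fixed 58 = 157.
Compare {#2, #3}: detour distance 133 + fixed 37 = 170.
Compare {#1}: detour distance 171 + fixed 21 = 192.
All other subsets cost ≥ 157. Minimum total cost: 146.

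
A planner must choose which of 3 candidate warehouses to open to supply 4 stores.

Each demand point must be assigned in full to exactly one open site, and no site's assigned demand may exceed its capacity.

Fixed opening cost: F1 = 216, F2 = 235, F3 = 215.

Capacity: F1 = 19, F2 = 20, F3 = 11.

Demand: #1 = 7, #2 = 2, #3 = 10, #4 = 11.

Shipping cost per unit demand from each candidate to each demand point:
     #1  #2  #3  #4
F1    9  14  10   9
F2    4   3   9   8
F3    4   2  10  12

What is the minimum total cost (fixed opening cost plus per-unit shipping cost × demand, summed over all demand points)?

672

Open {F2, F3}; cheapest assignment that respects the capacities:
  F2 (cap 20, load 20): #1, #2, #4 — cost 7×4 + 2×3 + 11×8 = 122
  F3 (cap 11, load 10): #3 — cost 10×10 = 100
  Shipping 222, fixed 450 → total 672.
  Any other capacity-feasible assignment to {F2, F3} ships for at least 222.
Compare {F1, F2}: its best feasible assignment gives total 673.
Compare {F1, F3}: its best feasible assignment gives total 754.
Every other set of open sites that can feasibly serve all demand totals ≥ 673 even under its best assignment. Minimum: 672.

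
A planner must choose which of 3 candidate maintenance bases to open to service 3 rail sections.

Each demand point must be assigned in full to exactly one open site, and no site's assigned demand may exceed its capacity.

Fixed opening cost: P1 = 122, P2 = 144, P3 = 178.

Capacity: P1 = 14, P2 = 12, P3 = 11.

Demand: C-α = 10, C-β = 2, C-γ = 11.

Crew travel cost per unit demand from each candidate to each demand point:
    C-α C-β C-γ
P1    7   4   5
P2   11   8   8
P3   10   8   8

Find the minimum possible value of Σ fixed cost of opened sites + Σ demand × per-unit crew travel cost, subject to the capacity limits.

432

Open {P1, P2}; cheapest assignment that respects the capacities:
  P1 (cap 14, load 12): C-α, C-β — cost 10×7 + 2×4 = 78
  P2 (cap 12, load 11): C-γ — cost 11×8 = 88
  Shipping 166, fixed 266 → total 432.
  Any other capacity-feasible assignment to {P1, P2} ships for at least 166.
Compare {P1, P3}: its best feasible assignment gives total 463.
Compare {P2, P3}: its best feasible assignment gives total 536.
Every other set of open sites that can feasibly serve all demand totals ≥ 463 even under its best assignment. Minimum: 432.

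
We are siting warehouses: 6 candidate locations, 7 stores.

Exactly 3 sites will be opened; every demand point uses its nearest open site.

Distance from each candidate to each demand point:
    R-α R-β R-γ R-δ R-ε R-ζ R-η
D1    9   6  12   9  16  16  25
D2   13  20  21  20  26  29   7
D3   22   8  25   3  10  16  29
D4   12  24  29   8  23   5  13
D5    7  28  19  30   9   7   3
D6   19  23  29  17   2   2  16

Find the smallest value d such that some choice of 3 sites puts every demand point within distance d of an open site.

12

Open {D1, D2, D5}.
  Farthest demand point is R-γ at distance 12 (to D1); all others are ≤ 12.
With {D1, D2, D6} the worst case is 12.
With {D1, D3, D5} the worst case is 12.
No size-3 selection achieves below 12.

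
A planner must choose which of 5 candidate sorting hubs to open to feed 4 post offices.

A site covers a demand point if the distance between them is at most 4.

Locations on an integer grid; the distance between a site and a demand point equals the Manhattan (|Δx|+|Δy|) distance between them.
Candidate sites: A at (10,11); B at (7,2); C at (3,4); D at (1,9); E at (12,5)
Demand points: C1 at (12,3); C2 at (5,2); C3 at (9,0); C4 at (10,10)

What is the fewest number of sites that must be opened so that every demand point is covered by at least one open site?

Coverage sets (demand points within 4 of each site):
  A: {C4}
  B: {C2, C3}
  C: {C2}
  D: {}
  E: {C1}
No 2 sites suffice: every size-2 union leaves at least one demand point uncovered.
But {A, B, E} covers everything, so the minimum is 3.

3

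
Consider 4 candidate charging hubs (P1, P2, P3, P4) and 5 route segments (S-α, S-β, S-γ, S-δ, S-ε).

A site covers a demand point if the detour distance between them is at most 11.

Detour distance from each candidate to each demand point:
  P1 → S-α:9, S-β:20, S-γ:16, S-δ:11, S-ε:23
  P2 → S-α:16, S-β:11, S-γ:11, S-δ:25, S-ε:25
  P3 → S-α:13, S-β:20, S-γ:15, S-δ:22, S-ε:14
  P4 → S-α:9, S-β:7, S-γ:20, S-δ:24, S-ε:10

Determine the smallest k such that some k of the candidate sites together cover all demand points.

Coverage sets (demand points within 11 of each site):
  P1: {S-α, S-δ}
  P2: {S-β, S-γ}
  P3: {}
  P4: {S-α, S-β, S-ε}
No 2 sites suffice: every size-2 union leaves at least one demand point uncovered.
But {P1, P2, P4} covers everything, so the minimum is 3.

3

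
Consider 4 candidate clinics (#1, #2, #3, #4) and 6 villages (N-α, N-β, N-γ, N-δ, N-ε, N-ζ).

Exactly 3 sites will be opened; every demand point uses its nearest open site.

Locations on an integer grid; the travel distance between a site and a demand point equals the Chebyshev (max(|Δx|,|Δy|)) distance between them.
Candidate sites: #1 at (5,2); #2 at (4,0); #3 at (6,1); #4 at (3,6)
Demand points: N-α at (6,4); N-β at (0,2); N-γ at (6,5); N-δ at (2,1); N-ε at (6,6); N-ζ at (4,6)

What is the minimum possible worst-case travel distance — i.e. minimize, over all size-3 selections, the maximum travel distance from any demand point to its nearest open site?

Open {#1, #2, #3}.
  Farthest demand point is N-β at travel distance 4 (to #2); all others are ≤ 4.
With {#1, #2, #4} the worst case is 4.
With {#1, #3, #4} the worst case is 4.
No size-3 selection achieves below 4.

4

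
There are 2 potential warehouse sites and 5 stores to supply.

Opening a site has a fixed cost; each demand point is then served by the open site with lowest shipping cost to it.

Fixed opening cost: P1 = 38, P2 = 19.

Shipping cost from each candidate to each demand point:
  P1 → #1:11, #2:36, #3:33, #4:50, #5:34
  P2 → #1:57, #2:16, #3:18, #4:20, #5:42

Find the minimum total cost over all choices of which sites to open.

156

Open {P1, P2}: assign each demand point to its cheapest open site.
  #1→P1 11, #2→P2 16, #3→P2 18, #4→P2 20, #5→P1 34
  shipping cost 99, fixed 57 → total 156.
Compare {P2}: shipping cost 153 + fixed 19 = 172.
Compare {P1}: shipping cost 164 + fixed 38 = 202.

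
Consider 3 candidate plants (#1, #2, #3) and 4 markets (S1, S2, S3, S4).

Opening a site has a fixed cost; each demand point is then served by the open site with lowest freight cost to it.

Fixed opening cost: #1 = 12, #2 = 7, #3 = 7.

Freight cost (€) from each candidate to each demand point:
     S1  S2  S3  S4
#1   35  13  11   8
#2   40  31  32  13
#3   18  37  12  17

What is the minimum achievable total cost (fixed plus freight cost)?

69

Open {#1, #3}: assign each demand point to its cheapest open site.
  S1→#3 18, S2→#1 13, S3→#1 11, S4→#1 8
  freight cost 50, fixed 19 → total 69.
Compare {#1, #2, #3}: freight cost 50 + fixed 26 = 76.
Compare {#1}: freight cost 67 + fixed 12 = 79.
Compare {#1, #2}: freight cost 67 + fixed 19 = 86.
All other subsets cost ≥ 76. Minimum total cost: 69.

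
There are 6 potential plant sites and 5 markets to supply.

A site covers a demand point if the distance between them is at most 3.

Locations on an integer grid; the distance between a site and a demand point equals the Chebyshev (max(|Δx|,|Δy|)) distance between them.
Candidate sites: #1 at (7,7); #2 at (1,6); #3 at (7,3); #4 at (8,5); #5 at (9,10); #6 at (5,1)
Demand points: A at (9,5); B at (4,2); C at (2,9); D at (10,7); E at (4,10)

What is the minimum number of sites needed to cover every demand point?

3

Coverage sets (demand points within 3 of each site):
  #1: {A, D, E}
  #2: {C}
  #3: {A, B}
  #4: {A, D}
  #5: {D}
  #6: {B}
No 2 sites suffice: every size-2 union leaves at least one demand point uncovered.
But {#1, #2, #3} covers everything, so the minimum is 3.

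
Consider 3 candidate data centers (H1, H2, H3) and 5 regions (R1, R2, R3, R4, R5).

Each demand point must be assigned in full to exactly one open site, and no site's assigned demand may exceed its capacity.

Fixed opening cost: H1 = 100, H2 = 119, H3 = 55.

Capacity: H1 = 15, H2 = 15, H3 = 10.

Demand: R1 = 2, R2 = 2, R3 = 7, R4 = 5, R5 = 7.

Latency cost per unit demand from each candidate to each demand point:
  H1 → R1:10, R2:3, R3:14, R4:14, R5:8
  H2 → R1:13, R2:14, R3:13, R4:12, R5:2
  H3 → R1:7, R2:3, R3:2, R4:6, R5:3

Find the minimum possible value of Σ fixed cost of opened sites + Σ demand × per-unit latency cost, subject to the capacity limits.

Open {H2, H3}; cheapest assignment that respects the capacities:
  H2 (cap 15, load 14): R1, R4, R5 — cost 2×13 + 5×12 + 7×2 = 100
  H3 (cap 10, load 9): R2, R3 — cost 2×3 + 7×2 = 20
  Shipping 120, fixed 174 → total 294.
  Any other capacity-feasible assignment to {H2, H3} ships for at least 120.
Compare {H1, H3}: its best feasible assignment gives total 315.
Compare {H1, H2, H3}: its best feasible assignment gives total 382.
Every other set of open sites that can feasibly serve all demand totals ≥ 315 even under its best assignment. Minimum: 294.

294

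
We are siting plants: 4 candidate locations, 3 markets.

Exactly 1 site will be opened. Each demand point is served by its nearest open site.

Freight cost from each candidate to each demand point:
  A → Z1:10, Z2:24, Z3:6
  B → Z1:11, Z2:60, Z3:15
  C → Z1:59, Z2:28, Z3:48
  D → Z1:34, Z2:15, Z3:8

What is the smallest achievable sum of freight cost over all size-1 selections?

Open {A}.
  Z1→A 10, Z2→A 24, Z3→A 6  ⇒ total 40.
Compare {D}: total 57.
Compare {B}: total 86.
No size-1 selection does better; minimum is 40.

40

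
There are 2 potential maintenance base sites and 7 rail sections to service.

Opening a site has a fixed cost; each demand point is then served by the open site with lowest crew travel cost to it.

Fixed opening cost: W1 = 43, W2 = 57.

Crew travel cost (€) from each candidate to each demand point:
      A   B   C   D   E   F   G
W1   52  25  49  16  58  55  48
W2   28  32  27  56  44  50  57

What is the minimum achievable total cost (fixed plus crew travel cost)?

338

Open {W1, W2}: assign each demand point to its cheapest open site.
  A→W2 28, B→W1 25, C→W2 27, D→W1 16, E→W2 44, F→W2 50, G→W1 48
  crew travel cost 238, fixed 100 → total 338.
Compare {W1}: crew travel cost 303 + fixed 43 = 346.
Compare {W2}: crew travel cost 294 + fixed 57 = 351.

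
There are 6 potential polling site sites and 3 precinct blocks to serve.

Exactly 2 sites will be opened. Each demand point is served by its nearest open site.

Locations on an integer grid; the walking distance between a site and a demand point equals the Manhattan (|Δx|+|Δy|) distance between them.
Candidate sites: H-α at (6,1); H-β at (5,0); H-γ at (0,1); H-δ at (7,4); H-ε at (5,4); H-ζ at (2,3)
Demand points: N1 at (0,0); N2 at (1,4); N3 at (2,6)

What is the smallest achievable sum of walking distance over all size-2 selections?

6

Open {H-γ, H-ζ}.
  N1→H-γ 1, N2→H-ζ 2, N3→H-ζ 3  ⇒ total 6.
Compare {H-α, H-ζ}: total 10.
Compare {H-β, H-ζ}: total 10.
No size-2 selection does better; minimum is 6.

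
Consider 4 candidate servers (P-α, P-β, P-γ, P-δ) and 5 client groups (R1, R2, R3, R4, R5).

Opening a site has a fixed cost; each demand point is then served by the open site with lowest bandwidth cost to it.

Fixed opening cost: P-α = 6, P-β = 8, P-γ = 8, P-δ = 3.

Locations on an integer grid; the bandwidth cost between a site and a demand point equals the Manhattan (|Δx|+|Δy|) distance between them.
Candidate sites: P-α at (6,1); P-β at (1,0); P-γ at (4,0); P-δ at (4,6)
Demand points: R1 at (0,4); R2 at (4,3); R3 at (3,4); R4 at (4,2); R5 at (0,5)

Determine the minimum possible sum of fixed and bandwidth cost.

Open {P-δ}: assign each demand point to its cheapest open site.
  R1→P-δ 6, R2→P-δ 3, R3→P-δ 3, R4→P-δ 4, R5→P-δ 5
  bandwidth cost 21, fixed 3 → total 24.
Compare {P-α, P-δ}: bandwidth cost 20 + fixed 9 = 29.
Compare {P-γ, P-δ}: bandwidth cost 19 + fixed 11 = 30.
Compare {P-β, P-δ}: bandwidth cost 20 + fixed 11 = 31.
All other subsets cost ≥ 29. Minimum total cost: 24.

24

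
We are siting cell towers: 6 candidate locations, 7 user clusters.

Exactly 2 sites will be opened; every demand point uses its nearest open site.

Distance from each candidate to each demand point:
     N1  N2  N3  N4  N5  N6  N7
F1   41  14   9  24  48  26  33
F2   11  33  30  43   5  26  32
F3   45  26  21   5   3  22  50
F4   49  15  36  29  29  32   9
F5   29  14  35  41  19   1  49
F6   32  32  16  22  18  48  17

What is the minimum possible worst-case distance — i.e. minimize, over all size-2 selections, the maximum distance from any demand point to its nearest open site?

Open {F5, F6}.
  Farthest demand point is N1 at distance 29 (to F5); all others are ≤ 29.
With {F2, F4} the worst case is 30.
With {F1, F2} the worst case is 32.
No size-2 selection achieves below 29.

29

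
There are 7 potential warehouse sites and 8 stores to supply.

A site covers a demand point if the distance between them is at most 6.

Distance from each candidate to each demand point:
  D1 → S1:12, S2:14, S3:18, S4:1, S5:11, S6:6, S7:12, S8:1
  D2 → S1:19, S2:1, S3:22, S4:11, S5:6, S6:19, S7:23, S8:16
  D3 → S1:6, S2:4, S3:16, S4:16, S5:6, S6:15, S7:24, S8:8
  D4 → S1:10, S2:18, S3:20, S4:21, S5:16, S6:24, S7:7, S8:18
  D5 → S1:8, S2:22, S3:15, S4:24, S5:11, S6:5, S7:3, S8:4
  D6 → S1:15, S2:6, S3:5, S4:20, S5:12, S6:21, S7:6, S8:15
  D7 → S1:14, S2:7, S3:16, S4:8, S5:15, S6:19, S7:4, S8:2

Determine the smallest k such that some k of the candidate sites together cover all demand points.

Coverage sets (demand points within 6 of each site):
  D1: {S4, S6, S8}
  D2: {S2, S5}
  D3: {S1, S2, S5}
  D4: {}
  D5: {S6, S7, S8}
  D6: {S2, S3, S7}
  D7: {S7, S8}
No 2 sites suffice: every size-2 union leaves at least one demand point uncovered.
But {D1, D3, D6} covers everything, so the minimum is 3.

3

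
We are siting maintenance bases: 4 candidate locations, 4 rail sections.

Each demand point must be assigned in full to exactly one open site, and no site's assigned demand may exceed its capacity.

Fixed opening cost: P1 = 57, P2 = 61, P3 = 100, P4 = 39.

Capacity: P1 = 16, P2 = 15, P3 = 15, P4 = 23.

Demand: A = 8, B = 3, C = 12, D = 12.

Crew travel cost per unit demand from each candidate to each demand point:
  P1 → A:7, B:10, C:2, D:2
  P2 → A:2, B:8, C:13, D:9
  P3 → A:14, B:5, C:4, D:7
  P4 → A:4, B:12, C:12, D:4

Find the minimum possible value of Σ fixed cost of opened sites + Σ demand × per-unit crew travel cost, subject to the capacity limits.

230

Open {P1, P4}; cheapest assignment that respects the capacities:
  P1 (cap 16, load 15): B, C — cost 3×10 + 12×2 = 54
  P4 (cap 23, load 20): A, D — cost 8×4 + 12×4 = 80
  Shipping 134, fixed 96 → total 230.
  Any other capacity-feasible assignment to {P1, P4} ships for at least 134.
Compare {P1, P2, P4}: its best feasible assignment gives total 269.
Compare {P3, P4}: its best feasible assignment gives total 282.
Every other set of open sites that can feasibly serve all demand totals ≥ 269 even under its best assignment. Minimum: 230.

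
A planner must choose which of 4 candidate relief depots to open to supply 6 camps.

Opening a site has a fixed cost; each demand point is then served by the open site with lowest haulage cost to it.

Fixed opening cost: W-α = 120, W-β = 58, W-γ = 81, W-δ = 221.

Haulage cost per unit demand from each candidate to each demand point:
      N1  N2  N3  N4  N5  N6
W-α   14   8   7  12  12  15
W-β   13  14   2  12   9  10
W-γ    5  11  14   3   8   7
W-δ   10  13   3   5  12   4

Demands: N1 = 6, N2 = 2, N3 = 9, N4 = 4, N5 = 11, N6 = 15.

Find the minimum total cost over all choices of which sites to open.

414

Open {W-β, W-γ}: assign each demand point to its cheapest open site.
  N1→W-γ 6×5=30, N2→W-γ 2×11=22, N3→W-β 9×2=18, N4→W-γ 4×3=12, N5→W-γ 11×8=88, N6→W-γ 15×7=105
  haulage cost 275, fixed 139 → total 414.
Compare {W-γ}: haulage cost 383 + fixed 81 = 464.
Compare {W-β}: haulage cost 421 + fixed 58 = 479.
Compare {W-α, W-γ}: haulage cost 314 + fixed 201 = 515.
All other subsets cost ≥ 464. Minimum total cost: 414.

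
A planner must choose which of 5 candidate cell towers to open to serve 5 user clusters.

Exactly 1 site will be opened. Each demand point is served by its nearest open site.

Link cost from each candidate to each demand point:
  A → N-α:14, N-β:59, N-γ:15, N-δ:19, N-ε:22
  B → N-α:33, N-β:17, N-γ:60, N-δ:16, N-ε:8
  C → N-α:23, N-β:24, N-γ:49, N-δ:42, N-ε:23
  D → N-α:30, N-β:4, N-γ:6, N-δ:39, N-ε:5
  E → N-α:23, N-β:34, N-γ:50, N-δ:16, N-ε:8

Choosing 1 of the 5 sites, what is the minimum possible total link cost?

Open {D}.
  N-α→D 30, N-β→D 4, N-γ→D 6, N-δ→D 39, N-ε→D 5  ⇒ total 84.
Compare {A}: total 129.
Compare {E}: total 131.
No size-1 selection does better; minimum is 84.

84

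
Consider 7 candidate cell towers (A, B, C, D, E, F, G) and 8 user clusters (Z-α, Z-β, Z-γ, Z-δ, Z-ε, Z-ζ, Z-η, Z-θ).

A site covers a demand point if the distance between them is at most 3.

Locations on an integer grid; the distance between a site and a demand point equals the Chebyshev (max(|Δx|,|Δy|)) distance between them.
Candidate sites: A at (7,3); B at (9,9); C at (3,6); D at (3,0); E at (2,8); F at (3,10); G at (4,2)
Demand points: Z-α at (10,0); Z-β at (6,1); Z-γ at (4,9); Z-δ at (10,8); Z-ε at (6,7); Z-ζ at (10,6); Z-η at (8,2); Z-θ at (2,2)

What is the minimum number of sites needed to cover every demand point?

Coverage sets (demand points within 3 of each site):
  A: {Z-α, Z-β, Z-ζ, Z-η}
  B: {Z-δ, Z-ε, Z-ζ}
  C: {Z-γ, Z-ε}
  D: {Z-β, Z-θ}
  E: {Z-γ}
  F: {Z-γ, Z-ε}
  G: {Z-β, Z-θ}
No 3 sites suffice: every size-3 union leaves at least one demand point uncovered.
But {A, B, C, D} covers everything, so the minimum is 4.

4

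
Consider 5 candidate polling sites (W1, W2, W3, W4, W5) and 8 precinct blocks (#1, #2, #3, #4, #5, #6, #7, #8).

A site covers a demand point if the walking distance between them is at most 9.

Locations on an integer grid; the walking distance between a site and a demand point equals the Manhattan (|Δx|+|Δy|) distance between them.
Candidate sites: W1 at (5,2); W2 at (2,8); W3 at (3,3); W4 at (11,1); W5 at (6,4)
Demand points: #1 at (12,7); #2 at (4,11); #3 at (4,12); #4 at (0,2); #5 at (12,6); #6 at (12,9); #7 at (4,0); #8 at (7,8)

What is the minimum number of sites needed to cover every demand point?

Coverage sets (demand points within 9 of each site):
  W1: {#4, #7, #8}
  W2: {#2, #3, #4, #8}
  W3: {#2, #4, #7, #8}
  W4: {#1, #5, #6, #7}
  W5: {#1, #2, #4, #5, #7, #8}
No single site covers all 8 demand points.
But {W2, W4} covers everything, so the minimum is 2.

2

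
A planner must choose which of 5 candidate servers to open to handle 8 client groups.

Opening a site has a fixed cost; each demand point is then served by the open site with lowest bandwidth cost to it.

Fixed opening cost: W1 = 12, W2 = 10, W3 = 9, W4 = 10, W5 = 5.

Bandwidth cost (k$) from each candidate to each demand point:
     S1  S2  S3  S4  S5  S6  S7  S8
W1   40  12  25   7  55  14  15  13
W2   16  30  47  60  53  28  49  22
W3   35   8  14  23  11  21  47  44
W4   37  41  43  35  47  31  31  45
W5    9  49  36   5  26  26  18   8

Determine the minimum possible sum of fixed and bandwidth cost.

Open {W3, W5}: assign each demand point to its cheapest open site.
  S1→W5 9, S2→W3 8, S3→W3 14, S4→W5 5, S5→W3 11, S6→W3 21, S7→W5 18, S8→W5 8
  bandwidth cost 94, fixed 14 → total 108.
Compare {W1, W3, W5}: bandwidth cost 84 + fixed 26 = 110.
Compare {W2, W3, W5}: bandwidth cost 94 + fixed 24 = 118.
Compare {W3, W4, W5}: bandwidth cost 94 + fixed 24 = 118.
All other subsets cost ≥ 110. Minimum total cost: 108.

108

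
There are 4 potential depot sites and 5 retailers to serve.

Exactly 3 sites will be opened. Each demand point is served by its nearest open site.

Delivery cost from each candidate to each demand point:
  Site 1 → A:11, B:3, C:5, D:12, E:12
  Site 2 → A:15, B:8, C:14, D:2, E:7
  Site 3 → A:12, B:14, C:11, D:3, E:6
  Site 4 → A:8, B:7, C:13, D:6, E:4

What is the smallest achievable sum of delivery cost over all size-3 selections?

22

Open {Site 1, Site 2, Site 4}.
  A→Site 4 8, B→Site 1 3, C→Site 1 5, D→Site 2 2, E→Site 4 4  ⇒ total 22.
Compare {Site 1, Site 3, Site 4}: total 23.
Compare {Site 1, Site 2, Site 3}: total 27.
No size-3 selection does better; minimum is 22.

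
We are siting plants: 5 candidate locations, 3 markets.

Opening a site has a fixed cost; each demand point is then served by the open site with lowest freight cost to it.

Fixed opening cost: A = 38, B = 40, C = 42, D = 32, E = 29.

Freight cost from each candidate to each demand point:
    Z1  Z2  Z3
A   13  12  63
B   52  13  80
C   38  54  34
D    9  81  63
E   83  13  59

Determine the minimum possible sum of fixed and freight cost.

126

Open {A}: assign each demand point to its cheapest open site.
  Z1→A 13, Z2→A 12, Z3→A 63
  freight cost 88, fixed 38 → total 126.
Compare {A, C}: freight cost 59 + fixed 80 = 139.
Compare {D, E}: freight cost 81 + fixed 61 = 142.
Compare {A, E}: freight cost 84 + fixed 67 = 151.
All other subsets cost ≥ 139. Minimum total cost: 126.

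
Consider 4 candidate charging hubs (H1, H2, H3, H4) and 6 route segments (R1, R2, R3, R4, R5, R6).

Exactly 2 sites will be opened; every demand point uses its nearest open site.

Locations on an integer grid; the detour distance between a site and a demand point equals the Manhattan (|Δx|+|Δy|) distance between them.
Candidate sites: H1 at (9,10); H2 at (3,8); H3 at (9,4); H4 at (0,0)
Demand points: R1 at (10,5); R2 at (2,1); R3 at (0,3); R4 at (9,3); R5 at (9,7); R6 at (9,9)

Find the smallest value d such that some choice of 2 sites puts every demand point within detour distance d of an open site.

Open {H3, H4}.
  Farthest demand point is R6 at detour distance 5 (to H3); all others are ≤ 5.
With {H1, H4} the worst case is 7.
With {H1, H2} the worst case is 8.
No size-2 selection achieves below 5.

5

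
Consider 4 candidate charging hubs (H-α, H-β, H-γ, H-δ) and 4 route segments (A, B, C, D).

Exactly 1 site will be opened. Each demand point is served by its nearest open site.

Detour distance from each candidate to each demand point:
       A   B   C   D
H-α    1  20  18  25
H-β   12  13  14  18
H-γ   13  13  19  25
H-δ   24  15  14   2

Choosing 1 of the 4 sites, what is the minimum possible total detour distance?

Open {H-δ}.
  A→H-δ 24, B→H-δ 15, C→H-δ 14, D→H-δ 2  ⇒ total 55.
Compare {H-β}: total 57.
Compare {H-α}: total 64.
No size-1 selection does better; minimum is 55.

55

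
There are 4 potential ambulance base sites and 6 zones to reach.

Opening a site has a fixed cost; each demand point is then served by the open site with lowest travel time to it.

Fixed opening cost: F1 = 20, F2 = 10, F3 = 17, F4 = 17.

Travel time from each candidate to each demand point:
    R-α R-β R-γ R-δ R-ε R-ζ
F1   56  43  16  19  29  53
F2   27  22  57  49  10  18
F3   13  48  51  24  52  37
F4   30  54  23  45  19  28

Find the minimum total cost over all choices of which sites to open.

Open {F1, F2}: assign each demand point to its cheapest open site.
  R-α→F2 27, R-β→F2 22, R-γ→F1 16, R-δ→F1 19, R-ε→F2 10, R-ζ→F2 18
  travel time 112, fixed 30 → total 142.
Compare {F1, F2, F3}: travel time 98 + fixed 47 = 145.
Compare {F2, F3, F4}: travel time 110 + fixed 44 = 154.
Compare {F1, F2, F4}: travel time 112 + fixed 47 = 159.
All other subsets cost ≥ 145. Minimum total cost: 142.

142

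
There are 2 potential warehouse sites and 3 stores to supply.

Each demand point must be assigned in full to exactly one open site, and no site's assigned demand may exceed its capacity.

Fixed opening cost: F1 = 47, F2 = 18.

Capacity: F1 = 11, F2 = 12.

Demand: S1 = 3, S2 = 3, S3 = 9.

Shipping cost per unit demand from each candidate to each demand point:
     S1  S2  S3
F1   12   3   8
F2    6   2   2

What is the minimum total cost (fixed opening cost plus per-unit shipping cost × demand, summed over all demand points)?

110

Open {F1, F2}; cheapest assignment that respects the capacities:
  F1 (cap 11, load 3): S2 — cost 3×3 = 9
  F2 (cap 12, load 12): S1, S3 — cost 3×6 + 9×2 = 36
  Shipping 45, fixed 65 → total 110.
  Any other capacity-feasible assignment to {F1, F2} ships for at least 45.
Total demand is 15 and no other set of sites has combined capacity ≥ 15, so {F1, F2} is the only feasible choice of open sites. Minimum: 110.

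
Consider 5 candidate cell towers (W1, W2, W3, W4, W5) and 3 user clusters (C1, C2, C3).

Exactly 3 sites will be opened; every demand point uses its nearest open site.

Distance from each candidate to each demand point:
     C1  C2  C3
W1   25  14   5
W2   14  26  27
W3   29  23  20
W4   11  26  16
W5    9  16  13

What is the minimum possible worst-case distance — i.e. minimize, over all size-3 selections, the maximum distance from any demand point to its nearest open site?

14

Open {W1, W2, W3}.
  Farthest demand point is C1 at distance 14 (to W2); all others are ≤ 14.
With {W1, W2, W4} the worst case is 14.
With {W1, W2, W5} the worst case is 14.
No size-3 selection achieves below 14.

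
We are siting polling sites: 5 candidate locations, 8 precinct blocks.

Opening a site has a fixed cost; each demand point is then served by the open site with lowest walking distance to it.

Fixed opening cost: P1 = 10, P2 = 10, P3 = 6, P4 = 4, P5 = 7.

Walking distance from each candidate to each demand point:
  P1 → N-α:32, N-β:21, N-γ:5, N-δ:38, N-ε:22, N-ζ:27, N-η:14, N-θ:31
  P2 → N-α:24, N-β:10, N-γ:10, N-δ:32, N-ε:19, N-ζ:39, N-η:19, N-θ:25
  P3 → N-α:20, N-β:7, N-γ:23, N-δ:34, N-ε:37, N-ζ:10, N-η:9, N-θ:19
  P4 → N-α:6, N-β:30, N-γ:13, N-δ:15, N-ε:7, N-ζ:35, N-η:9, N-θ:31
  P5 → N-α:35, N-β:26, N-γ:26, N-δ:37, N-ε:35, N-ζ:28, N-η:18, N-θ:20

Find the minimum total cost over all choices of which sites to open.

Open {P3, P4}: assign each demand point to its cheapest open site.
  N-α→P4 6, N-β→P3 7, N-γ→P4 13, N-δ→P4 15, N-ε→P4 7, N-ζ→P3 10, N-η→P3 9, N-θ→P3 19
  walking distance 86, fixed 10 → total 96.
Compare {P1, P3, P4}: walking distance 78 + fixed 20 = 98.
Compare {P2, P3, P4}: walking distance 83 + fixed 20 = 103.
Compare {P3, P4, P5}: walking distance 86 + fixed 17 = 103.
All other subsets cost ≥ 98. Minimum total cost: 96.

96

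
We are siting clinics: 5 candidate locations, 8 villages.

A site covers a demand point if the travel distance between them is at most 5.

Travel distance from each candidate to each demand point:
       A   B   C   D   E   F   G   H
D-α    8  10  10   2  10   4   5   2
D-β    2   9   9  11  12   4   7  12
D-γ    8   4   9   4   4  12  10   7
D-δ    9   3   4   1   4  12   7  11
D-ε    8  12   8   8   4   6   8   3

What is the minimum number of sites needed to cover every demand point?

3

Coverage sets (demand points within 5 of each site):
  D-α: {D, F, G, H}
  D-β: {A, F}
  D-γ: {B, D, E}
  D-δ: {B, C, D, E}
  D-ε: {E, H}
No 2 sites suffice: every size-2 union leaves at least one demand point uncovered.
But {D-α, D-β, D-δ} covers everything, so the minimum is 3.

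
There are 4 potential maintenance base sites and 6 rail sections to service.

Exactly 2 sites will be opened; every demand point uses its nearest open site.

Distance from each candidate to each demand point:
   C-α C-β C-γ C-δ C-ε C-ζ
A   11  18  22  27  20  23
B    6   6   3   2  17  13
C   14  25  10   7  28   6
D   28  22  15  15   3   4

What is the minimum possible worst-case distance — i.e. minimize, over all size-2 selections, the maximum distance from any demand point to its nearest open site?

6

Open {B, D}.
  Farthest demand point is C-α at distance 6 (to B); all others are ≤ 6.
With {A, B} the worst case is 17.
With {B, C} the worst case is 17.
No size-2 selection achieves below 6.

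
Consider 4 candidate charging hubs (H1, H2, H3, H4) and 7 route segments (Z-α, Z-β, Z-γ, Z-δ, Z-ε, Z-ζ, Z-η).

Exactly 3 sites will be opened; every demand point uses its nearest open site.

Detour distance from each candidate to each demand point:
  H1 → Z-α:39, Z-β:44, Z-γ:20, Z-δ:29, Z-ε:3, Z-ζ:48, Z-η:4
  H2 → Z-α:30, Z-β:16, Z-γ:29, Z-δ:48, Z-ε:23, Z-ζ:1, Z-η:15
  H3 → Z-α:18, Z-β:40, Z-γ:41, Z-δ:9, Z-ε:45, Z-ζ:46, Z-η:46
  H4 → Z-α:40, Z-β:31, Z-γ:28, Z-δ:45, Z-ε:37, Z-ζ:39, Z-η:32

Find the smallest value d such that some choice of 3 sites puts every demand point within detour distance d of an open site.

20

Open {H1, H2, H3}.
  Farthest demand point is Z-γ at detour distance 20 (to H1); all others are ≤ 20.
With {H2, H3, H4} the worst case is 28.
With {H1, H2, H4} the worst case is 30.
No size-3 selection achieves below 20.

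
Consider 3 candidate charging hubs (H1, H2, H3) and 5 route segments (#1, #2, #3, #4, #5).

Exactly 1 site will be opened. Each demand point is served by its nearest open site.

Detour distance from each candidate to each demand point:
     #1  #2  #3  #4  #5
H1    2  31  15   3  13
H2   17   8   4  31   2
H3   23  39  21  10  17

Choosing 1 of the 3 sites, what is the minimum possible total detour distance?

Open {H2}.
  #1→H2 17, #2→H2 8, #3→H2 4, #4→H2 31, #5→H2 2  ⇒ total 62.
Compare {H1}: total 64.
Compare {H3}: total 110.

62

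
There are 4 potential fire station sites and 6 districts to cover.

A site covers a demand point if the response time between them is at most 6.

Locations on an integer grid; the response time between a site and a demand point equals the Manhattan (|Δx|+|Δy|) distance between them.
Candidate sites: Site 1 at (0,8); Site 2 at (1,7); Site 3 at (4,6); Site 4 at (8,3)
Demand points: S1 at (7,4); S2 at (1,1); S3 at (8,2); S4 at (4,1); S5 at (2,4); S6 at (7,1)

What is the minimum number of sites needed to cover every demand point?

2

Coverage sets (demand points within 6 of each site):
  Site 1: {S5}
  Site 2: {S2, S5}
  Site 3: {S1, S4, S5}
  Site 4: {S1, S3, S4, S6}
No single site covers all 6 demand points.
But {Site 2, Site 4} covers everything, so the minimum is 2.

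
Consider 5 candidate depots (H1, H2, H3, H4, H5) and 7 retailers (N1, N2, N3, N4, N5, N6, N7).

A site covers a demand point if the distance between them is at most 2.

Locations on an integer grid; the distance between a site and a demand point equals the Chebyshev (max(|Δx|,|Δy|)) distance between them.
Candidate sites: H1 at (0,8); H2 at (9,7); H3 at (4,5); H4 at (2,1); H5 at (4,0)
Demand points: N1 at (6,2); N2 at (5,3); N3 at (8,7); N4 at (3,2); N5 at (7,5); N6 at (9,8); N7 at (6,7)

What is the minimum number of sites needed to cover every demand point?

Coverage sets (demand points within 2 of each site):
  H1: {}
  H2: {N3, N5, N6}
  H3: {N2, N7}
  H4: {N4}
  H5: {N1, N4}
No 2 sites suffice: every size-2 union leaves at least one demand point uncovered.
But {H2, H3, H5} covers everything, so the minimum is 3.

3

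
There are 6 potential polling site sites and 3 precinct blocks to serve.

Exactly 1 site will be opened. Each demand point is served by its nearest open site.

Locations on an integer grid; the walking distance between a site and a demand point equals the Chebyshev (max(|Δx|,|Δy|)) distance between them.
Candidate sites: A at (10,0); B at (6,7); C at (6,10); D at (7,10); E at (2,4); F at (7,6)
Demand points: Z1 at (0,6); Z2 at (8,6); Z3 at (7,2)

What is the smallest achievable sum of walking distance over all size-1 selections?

Open {F}.
  Z1→F 7, Z2→F 1, Z3→F 4  ⇒ total 12.
Compare {B}: total 13.
Compare {E}: total 13.
No size-1 selection does better; minimum is 12.

12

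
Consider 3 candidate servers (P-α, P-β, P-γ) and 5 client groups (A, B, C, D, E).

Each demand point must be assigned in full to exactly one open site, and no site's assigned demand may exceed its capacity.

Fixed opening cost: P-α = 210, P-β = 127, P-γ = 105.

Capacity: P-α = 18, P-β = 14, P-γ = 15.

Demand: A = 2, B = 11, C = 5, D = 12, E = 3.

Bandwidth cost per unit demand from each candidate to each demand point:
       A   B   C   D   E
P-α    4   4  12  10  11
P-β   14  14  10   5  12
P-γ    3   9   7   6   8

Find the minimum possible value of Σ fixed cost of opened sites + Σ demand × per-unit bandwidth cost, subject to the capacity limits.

Open {P-α, P-γ}; cheapest assignment that respects the capacities:
  P-α (cap 18, load 18): A, B, C — cost 2×4 + 11×4 + 5×12 = 112
  P-γ (cap 15, load 15): D, E — cost 12×6 + 3×8 = 96
  Shipping 208, fixed 315 → total 523.
  Any other capacity-feasible assignment to {P-α, P-γ} ships for at least 208.
Compare {P-α, P-β, P-γ}: its best feasible assignment gives total 611.
Every other set of open sites that can feasibly serve all demand totals ≥ 611 even under its best assignment. Minimum: 523.

523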